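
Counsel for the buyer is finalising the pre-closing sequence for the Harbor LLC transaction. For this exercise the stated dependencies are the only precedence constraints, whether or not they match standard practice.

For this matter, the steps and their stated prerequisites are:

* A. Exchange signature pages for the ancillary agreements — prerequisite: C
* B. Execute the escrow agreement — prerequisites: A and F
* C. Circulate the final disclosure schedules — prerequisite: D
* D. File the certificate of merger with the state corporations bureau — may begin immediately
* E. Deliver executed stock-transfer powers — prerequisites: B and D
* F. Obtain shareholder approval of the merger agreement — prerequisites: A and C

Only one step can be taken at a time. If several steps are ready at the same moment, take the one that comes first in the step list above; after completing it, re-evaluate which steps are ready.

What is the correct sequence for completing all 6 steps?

D has no prerequisites → D first.
That leaves C as the only ready step → C.
That leaves A as the only ready step → A.
That leaves F as the only ready step → F.
B is the only step now ready → B.
Next only E has its prerequisites met → E.

D → C → A → F → B → E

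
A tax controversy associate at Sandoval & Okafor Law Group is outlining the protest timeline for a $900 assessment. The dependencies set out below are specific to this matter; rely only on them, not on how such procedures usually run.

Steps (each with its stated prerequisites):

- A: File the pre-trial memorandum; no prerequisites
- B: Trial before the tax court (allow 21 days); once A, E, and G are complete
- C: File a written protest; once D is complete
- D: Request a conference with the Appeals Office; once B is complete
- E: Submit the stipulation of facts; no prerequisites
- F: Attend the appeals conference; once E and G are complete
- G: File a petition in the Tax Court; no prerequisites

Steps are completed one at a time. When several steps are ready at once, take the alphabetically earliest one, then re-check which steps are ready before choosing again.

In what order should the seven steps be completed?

A, E, G, B, D, C, F

A, E and G have no prerequisites; A has the earlier label, so A is first.
Ready: E and G. E has the earlier label → E.
That leaves G as the only ready step → G.
Ready: B and F. B has the earlier label → B.
D now also ready, so the ready set is {D, F}; D has the earlier label → D.
C and F are both available; C has the earlier label → C.
That leaves F as the only ready step → F.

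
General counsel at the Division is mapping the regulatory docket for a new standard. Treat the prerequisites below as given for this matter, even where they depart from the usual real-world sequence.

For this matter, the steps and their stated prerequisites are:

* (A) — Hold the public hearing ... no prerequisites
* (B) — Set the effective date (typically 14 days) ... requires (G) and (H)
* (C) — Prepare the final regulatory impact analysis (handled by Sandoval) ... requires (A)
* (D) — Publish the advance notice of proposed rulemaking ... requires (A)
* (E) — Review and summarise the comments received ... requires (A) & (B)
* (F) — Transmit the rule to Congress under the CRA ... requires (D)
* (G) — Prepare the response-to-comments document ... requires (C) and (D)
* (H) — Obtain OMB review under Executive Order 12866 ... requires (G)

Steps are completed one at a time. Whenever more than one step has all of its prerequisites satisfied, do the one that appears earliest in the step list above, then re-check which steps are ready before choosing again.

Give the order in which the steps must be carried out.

(A), (C), (D), (F), (G), (H), (B), (E)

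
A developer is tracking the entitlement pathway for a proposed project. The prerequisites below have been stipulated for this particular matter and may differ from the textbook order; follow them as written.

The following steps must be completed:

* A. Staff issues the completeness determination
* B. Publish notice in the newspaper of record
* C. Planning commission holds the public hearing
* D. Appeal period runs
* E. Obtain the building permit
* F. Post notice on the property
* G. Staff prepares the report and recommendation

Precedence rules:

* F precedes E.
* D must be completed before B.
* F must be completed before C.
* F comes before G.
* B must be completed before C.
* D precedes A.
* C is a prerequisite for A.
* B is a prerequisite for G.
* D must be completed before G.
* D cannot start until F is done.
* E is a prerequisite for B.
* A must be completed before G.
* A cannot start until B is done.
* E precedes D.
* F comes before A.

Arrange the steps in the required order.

F has no prerequisites → F first.
E needed F, now all done → E.
D needed E and F, now all done → D.
B needed D and E, now all done → B.
Next only C has its prerequisites met → C.
A needed B, C, D and F, now all done → A.
G needed A, B, D and F, now all done → G.

F → E → D → B → C → A → G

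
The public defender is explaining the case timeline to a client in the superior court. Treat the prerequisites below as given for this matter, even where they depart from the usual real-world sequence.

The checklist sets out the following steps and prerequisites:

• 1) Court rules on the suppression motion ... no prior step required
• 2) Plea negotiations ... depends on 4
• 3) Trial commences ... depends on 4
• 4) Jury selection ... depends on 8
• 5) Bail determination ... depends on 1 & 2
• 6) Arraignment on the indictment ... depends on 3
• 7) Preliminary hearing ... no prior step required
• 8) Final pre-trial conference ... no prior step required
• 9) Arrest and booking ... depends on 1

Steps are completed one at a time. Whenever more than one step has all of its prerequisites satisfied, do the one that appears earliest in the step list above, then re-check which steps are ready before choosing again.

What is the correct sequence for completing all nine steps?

1, 7 and 8 have no prerequisites; 1 is listed earlier, so 1 is first.
7, 8 and 9 are all available; 7 is listed earlier → 7.
8 and 9 are both available; 8 is listed earlier → 8.
4 and 9 are both available; 4 is listed earlier → 4.
2 and 3 now also ready, so the ready set is {2, 3, 9}; 2 is listed earlier → 2.
3, 5 and 9 are all available; 3 is listed earlier → 3.
5, 6 and 9 are all available; 5 is listed earlier → 5.
6 and 9 are both available; 6 is listed earlier → 6.
9 is the only step now ready → 9.

1 → 7 → 8 → 4 → 2 → 3 → 5 → 6 → 9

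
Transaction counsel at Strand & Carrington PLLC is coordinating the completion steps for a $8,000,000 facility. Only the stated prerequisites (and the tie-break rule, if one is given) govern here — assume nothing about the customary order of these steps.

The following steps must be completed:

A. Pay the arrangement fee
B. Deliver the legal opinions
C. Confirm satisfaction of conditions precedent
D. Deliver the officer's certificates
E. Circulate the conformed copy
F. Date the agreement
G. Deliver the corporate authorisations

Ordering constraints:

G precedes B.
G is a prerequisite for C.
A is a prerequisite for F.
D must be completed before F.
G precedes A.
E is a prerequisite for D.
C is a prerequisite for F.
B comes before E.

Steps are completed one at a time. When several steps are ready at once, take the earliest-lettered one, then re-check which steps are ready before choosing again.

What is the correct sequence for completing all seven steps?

G, A, B, C, E, D, F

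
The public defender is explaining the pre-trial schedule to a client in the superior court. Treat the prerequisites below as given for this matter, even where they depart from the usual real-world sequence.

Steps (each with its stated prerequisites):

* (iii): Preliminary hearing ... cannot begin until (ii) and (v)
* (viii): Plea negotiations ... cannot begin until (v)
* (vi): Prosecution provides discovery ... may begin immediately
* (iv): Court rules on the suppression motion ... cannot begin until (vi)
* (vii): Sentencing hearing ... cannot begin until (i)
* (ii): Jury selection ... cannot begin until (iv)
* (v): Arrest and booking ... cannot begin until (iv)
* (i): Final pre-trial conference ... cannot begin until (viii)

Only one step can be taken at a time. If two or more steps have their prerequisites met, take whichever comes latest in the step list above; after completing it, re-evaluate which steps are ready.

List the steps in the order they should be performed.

(vi), (iv), (v), (ii), (viii), (i), (vii), (iii)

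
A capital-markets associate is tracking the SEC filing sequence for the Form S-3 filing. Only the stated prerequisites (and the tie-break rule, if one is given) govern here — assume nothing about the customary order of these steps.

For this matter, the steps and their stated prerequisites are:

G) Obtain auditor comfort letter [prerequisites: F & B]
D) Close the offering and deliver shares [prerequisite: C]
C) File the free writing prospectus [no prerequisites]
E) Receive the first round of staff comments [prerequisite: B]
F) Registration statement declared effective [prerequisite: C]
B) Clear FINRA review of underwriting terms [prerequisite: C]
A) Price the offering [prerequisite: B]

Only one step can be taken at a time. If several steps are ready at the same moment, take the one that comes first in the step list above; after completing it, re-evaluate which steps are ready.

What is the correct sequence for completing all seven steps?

C, D, F, B, G, E, A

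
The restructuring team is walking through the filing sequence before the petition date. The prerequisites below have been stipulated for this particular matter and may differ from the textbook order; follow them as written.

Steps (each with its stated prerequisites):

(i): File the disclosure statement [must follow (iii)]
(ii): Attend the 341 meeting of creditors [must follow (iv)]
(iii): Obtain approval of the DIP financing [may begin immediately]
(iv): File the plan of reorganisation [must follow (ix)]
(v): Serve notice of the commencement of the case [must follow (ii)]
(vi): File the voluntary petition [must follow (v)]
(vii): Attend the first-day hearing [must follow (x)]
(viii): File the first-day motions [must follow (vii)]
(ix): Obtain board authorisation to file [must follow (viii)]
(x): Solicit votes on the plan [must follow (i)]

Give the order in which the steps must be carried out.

Only (iii) has no prerequisites, so it is first.
(i) is the only step now ready → (i).
(x) needed (i), now all done → (x).
Next only (vii) has its prerequisites met → (vii).
(viii) needed (vii), now all done → (viii).
That leaves (ix) as the only ready step → (ix).
(iv) is the only step now ready → (iv).
(ii) is the only step now ready → (ii).
Next only (v) has its prerequisites met → (v).
(vi) is the only step now ready → (vi).

(iii) → (i) → (x) → (vii) → (viii) → (ix) → (iv) → (ii) → (v) → (vi)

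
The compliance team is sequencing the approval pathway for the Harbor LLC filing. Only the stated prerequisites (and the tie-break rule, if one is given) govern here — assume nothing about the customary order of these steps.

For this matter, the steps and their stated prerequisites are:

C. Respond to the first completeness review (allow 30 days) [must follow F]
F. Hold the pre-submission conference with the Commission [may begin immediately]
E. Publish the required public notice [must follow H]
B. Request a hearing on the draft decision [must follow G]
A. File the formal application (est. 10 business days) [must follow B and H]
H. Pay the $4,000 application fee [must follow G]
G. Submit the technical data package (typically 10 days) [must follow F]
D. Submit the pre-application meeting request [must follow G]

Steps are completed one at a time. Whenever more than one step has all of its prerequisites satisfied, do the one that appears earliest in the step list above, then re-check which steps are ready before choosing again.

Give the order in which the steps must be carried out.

F is the only step with nothing outstanding, so it goes first.
C and G are both available; C is listed earlier → C.
G needed F, now all done → G.
Ready: B, H and D. B is listed earlier → B.
Ready: H and D. H is listed earlier → H.
Now E, A and D have their prerequisites met. E is listed earlier, so E next.
Ready: A and D. A is listed earlier → A.
That leaves D as the only ready step → D.

F, C, G, B, H, E, A, D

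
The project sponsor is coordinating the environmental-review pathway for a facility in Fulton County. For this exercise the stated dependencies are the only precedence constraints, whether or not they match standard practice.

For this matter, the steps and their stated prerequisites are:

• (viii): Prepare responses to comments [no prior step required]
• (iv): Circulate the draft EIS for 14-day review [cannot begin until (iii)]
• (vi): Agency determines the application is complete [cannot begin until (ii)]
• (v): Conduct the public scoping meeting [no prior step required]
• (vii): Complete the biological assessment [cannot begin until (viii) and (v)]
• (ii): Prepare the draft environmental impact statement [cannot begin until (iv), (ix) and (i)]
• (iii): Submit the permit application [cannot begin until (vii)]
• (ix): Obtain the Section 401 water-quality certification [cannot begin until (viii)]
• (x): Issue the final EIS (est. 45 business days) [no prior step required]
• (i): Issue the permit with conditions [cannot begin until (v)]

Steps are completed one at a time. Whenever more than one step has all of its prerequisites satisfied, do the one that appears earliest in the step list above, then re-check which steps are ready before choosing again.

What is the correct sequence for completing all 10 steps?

Nothing is required for (viii), (v) and (x). (viii) is listed earlier → (viii) first.
(ix) now also ready, so the ready set is {(v), (ix), (x)}; (v) is listed earlier → (v).
Ready: (vii), (ix), (x) and (i). (vii) is listed earlier → (vii).
(iii), (ix), (x) and (i) are all available; (iii) is listed earlier → (iii).
(iv) now also ready, so the ready set is {(iv), (ix), (x), (i)}; (iv) is listed earlier → (iv).
(ix), (x) and (i) are all available; (ix) is listed earlier → (ix).
Ready: (x) and (i). (x) is listed earlier → (x).
(i) needed (v), now all done → (i).
Next only (ii) has its prerequisites met → (ii).
(vi) needed (ii), now all done → (vi).

(viii), (v), (vii), (iii), (iv), (ix), (x), (i), (ii), (vi)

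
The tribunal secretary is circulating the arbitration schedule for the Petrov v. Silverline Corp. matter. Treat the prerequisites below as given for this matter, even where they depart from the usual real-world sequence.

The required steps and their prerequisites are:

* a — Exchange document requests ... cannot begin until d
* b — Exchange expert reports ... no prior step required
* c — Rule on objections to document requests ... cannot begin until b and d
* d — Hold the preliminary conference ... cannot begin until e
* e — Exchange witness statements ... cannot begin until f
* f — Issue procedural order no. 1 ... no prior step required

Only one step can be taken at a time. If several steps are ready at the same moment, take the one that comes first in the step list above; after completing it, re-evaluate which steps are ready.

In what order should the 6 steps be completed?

b f e d a c

b and f have no prerequisites; b is listed earlier, so b is first.
f is the only step now ready → f.
e needed f, now all done → e.
Next only d has its prerequisites met → d.
Ready: a and c. a is listed earlier → a.
c is the only step now ready → c.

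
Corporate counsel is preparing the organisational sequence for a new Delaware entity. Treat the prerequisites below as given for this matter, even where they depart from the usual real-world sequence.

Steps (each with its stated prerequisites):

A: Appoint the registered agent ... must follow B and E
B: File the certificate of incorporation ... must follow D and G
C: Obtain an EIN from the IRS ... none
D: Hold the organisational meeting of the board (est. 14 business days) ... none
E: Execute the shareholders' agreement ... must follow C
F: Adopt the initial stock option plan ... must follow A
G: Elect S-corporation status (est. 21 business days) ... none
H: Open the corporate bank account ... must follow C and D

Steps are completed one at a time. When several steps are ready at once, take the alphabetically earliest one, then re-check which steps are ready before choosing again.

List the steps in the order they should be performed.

Nothing is required for C, D and G. C has the earlier label → C first.
D, E and G are all available; D has the earlier label → D.
Now E, G and H have their prerequisites met. E has the earlier label, so E next.
Now G and H have their prerequisites met. G has the earlier label, so G next.
Now B and H have their prerequisites met. B has the earlier label, so B next.
A now also ready, so the ready set is {A, H}; A has the earlier label → A.
Ready: F and H. F has the earlier label → F.
H needed C and D, now all done → H.

C, D, E, G, B, A, F, H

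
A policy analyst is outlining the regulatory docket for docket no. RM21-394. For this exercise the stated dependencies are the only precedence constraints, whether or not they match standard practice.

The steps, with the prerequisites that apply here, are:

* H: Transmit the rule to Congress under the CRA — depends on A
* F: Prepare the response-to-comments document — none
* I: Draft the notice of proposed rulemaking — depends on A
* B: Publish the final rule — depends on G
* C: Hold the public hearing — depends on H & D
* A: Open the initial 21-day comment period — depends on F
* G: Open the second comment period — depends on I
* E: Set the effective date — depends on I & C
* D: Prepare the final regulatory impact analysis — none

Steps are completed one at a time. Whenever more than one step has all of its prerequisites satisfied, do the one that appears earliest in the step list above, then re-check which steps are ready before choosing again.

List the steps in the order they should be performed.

F and D have no prerequisites; F is listed earlier, so F is first.
A now also ready, so the ready set is {A, D}; A is listed earlier → A.
Ready: H, I and D. H is listed earlier → H.
Ready: I and D. I is listed earlier → I.
G and D are both available; G is listed earlier → G.
B now also ready, so the ready set is {B, D}; B is listed earlier → B.
That leaves D as the only ready step → D.
C needed H and D, now all done → C.
Next only E has its prerequisites met → E.

F → A → H → I → G → B → D → C → E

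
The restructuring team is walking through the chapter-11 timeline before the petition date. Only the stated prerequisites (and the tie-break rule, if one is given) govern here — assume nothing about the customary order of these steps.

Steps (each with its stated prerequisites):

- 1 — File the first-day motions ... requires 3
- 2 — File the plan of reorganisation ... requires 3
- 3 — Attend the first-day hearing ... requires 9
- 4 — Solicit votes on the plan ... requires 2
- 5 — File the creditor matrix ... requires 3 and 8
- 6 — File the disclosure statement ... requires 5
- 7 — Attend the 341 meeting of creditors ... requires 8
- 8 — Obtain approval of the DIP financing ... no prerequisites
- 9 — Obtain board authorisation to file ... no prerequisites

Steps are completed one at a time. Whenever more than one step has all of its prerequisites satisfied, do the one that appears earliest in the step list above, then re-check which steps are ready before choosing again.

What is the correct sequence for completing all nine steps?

8 and 9 have no prerequisites; 8 is listed earlier, so 8 is first.
7 and 9 are both available; 7 is listed earlier → 7.
9 is the only step now ready → 9.
3 is the only step now ready → 3.
Ready: 1, 2 and 5. 1 is listed earlier → 1.
2 and 5 are both available; 2 is listed earlier → 2.
4 now also ready, so the ready set is {4, 5}; 4 is listed earlier → 4.
5 is the only step now ready → 5.
That leaves 6 as the only ready step → 6.

8 7 9 3 1 2 4 5 6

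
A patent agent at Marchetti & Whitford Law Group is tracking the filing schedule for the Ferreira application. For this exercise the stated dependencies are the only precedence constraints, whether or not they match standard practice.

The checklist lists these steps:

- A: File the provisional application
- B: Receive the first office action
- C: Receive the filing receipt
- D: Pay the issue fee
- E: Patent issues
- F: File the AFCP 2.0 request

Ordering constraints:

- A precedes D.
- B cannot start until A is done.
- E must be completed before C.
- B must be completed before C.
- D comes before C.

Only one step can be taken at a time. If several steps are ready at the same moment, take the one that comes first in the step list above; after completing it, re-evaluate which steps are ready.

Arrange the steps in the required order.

A, B, D, E, C, F

Nothing is required for A, E and F. A is listed earlier → A first.
B, D, E and F are all available; B is listed earlier → B.
Now D, E and F have their prerequisites met. D is listed earlier, so D next.
E and F are both available; E is listed earlier → E.
Ready: C and F. C is listed earlier → C.
That leaves F as the only ready step → F.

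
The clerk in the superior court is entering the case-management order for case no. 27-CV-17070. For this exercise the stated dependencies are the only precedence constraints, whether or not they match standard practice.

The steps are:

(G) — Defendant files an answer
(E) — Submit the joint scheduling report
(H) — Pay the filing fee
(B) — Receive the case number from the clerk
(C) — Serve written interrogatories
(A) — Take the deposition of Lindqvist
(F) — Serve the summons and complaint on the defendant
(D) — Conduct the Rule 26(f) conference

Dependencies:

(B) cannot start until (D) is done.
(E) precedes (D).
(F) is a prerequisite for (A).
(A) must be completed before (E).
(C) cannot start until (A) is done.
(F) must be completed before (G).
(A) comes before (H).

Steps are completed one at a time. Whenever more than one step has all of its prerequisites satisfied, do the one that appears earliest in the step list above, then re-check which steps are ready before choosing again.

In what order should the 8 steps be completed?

(F) has no prerequisites → (F) first.
(G) and (A) are both available; (G) is listed earlier → (G).
(A) needed (F), now all done → (A).
(E), (H) and (C) are all available; (E) is listed earlier → (E).
(D) now also ready, so the ready set is {(H), (C), (D)}; (H) is listed earlier → (H).
Ready: (C) and (D). (C) is listed earlier → (C).
(D) is the only step now ready → (D).
That leaves (B) as the only ready step → (B).

(F) → (G) → (A) → (E) → (H) → (C) → (D) → (B)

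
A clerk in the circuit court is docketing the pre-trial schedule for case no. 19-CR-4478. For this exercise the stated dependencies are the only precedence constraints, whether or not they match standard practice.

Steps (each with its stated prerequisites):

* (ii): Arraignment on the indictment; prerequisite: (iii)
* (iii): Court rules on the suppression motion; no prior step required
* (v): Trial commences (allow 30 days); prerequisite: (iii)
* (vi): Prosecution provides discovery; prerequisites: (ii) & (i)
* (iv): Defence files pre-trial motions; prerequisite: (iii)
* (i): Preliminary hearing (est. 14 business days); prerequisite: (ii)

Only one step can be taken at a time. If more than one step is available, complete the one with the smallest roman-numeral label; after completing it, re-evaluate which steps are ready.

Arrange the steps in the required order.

(iii), (ii), (i), (iv), (v), (vi)

Only (iii) has no prerequisites, so it is first.
Now (ii), (iv) and (v) have their prerequisites met. (ii) has the earlier label, so (ii) next.
(i), (iv) and (v) are all available; (i) has the earlier label → (i).
(vi) now also ready, so the ready set is {(iv), (v), (vi)}; (iv) has the earlier label → (iv).
Now (v) and (vi) have their prerequisites met. (v) has the earlier label, so (v) next.
Next only (vi) has its prerequisites met → (vi).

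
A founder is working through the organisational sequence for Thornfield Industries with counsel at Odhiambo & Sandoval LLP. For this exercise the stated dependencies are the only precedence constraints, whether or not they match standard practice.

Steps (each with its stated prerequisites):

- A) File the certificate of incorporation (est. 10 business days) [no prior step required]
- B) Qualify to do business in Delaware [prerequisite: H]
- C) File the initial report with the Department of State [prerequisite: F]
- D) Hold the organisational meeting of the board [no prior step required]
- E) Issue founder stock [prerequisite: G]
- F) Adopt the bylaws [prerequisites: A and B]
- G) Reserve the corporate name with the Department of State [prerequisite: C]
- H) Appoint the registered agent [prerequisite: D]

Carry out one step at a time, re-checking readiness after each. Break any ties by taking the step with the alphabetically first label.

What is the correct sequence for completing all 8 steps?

A and D have no prerequisites; A has the earlier label, so A is first.
D is the only step now ready → D.
That leaves H as the only ready step → H.
B needed H, now all done → B.
F needed A and B, now all done → F.
That leaves C as the only ready step → C.
Next only G has its prerequisites met → G.
That leaves E as the only ready step → E.

A → D → H → B → F → C → G → E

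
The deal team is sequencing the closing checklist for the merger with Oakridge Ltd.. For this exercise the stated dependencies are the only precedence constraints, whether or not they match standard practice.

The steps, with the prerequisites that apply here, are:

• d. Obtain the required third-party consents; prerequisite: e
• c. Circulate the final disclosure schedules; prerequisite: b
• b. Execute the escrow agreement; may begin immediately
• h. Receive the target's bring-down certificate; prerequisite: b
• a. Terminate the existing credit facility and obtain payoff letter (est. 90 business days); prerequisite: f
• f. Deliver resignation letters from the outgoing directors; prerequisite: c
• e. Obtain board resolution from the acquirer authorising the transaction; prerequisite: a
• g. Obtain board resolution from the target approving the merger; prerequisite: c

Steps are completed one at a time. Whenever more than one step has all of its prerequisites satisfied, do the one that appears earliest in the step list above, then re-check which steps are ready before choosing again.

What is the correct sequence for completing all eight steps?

Only b has no prerequisites, so it is first.
Ready: c and h. c is listed earlier → c.
f and g now also ready, so the ready set is {h, f, g}; h is listed earlier → h.
Now f and g have their prerequisites met. f is listed earlier, so f next.
a and g are both available; a is listed earlier → a.
e now also ready, so the ready set is {e, g}; e is listed earlier → e.
Now d and g have their prerequisites met. d is listed earlier, so d next.
g needed c, now all done → g.

b → c → h → f → a → e → d → g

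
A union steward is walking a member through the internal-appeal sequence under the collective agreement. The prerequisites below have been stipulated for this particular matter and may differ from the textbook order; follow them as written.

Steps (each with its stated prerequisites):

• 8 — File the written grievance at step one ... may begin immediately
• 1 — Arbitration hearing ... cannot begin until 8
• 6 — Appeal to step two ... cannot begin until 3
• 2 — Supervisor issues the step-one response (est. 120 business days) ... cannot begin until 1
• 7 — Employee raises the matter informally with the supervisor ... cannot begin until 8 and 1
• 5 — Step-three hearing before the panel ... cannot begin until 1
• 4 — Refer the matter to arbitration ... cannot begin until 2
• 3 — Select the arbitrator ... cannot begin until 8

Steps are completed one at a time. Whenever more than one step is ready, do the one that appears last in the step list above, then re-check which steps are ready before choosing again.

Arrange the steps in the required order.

8 is the only step with nothing outstanding, so it goes first.
Ready: 3 and 1. 3 is listed later → 3.
Now 6 and 1 have their prerequisites met. 6 is listed later, so 6 next.
1 needed 8, now all done → 1.
Now 5, 7 and 2 have their prerequisites met. 5 is listed later, so 5 next.
7 and 2 are both available; 7 is listed later → 7.
2 needed 1, now all done → 2.
That leaves 4 as the only ready step → 4.

8, 3, 6, 1, 5, 7, 2, 4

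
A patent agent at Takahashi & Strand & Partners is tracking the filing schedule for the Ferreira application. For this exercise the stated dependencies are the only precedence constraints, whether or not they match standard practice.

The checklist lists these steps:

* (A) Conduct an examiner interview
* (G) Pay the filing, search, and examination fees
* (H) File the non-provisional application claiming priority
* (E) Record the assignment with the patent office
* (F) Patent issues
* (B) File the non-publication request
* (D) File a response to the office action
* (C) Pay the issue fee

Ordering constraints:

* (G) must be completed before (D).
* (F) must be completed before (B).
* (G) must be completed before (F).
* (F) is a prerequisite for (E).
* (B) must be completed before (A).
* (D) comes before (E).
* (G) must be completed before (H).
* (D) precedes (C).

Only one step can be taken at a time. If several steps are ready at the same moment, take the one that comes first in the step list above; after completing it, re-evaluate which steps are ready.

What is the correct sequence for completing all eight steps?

(G) (H) (F) (B) (A) (D) (E) (C)

(G) has no prerequisites → (G) first.
(H), (F) and (D) are all available; (H) is listed earlier → (H).
Ready: (F) and (D). (F) is listed earlier → (F).
(B) and (D) are both available; (B) is listed earlier → (B).
Ready: (A) and (D). (A) is listed earlier → (A).
(D) needed (G), now all done → (D).
(E) and (C) are both available; (E) is listed earlier → (E).
(C) needed (D), now all done → (C).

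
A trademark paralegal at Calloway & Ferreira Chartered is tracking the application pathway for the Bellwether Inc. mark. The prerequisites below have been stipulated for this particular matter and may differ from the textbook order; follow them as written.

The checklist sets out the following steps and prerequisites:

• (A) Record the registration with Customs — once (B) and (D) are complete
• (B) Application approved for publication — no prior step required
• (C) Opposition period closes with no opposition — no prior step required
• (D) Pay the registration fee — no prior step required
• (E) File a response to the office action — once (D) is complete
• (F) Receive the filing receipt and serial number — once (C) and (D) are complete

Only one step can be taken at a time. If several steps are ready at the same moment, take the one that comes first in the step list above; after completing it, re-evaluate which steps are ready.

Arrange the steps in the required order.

(B), (C), (D), (A), (E), (F)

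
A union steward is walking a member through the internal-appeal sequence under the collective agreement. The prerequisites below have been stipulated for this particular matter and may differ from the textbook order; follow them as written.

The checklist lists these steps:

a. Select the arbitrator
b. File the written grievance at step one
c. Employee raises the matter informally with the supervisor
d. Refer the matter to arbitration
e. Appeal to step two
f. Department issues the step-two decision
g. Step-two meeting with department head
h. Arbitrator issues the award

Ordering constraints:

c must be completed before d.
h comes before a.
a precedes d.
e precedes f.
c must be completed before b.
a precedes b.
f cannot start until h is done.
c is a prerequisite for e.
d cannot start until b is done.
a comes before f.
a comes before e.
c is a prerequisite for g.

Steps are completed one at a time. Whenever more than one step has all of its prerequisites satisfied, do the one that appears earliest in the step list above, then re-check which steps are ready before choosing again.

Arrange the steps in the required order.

Nothing is required for c and h. c is listed earlier → c first.
g now also ready, so the ready set is {g, h}; g is listed earlier → g.
That leaves h as the only ready step → h.
a needed h, now all done → a.
Now b and e have their prerequisites met. b is listed earlier, so b next.
Ready: d and e. d is listed earlier → d.
e needed a and c, now all done → e.
That leaves f as the only ready step → f.

c → g → h → a → b → d → e → f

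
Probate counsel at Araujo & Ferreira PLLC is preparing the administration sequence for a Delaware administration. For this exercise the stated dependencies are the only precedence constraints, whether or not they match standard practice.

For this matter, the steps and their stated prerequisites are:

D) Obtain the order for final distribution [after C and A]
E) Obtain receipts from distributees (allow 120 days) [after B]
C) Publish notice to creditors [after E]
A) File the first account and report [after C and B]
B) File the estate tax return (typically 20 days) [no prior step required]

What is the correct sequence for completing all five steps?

B, E, C, A, D

B has no prerequisites → B first.
Next only E has its prerequisites met → E.
Next only C has its prerequisites met → C.
That leaves A as the only ready step → A.
Next only D has its prerequisites met → D.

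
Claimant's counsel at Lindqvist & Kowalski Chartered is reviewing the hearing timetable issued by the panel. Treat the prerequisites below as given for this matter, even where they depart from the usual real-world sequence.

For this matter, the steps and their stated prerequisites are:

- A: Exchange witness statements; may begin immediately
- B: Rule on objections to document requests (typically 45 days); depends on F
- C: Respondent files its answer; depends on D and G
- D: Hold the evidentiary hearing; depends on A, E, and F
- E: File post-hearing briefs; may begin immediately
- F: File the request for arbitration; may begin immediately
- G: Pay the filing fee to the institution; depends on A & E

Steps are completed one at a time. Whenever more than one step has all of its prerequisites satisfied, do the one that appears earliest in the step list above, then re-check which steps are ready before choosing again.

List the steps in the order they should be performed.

A, E, F, B, D, G, C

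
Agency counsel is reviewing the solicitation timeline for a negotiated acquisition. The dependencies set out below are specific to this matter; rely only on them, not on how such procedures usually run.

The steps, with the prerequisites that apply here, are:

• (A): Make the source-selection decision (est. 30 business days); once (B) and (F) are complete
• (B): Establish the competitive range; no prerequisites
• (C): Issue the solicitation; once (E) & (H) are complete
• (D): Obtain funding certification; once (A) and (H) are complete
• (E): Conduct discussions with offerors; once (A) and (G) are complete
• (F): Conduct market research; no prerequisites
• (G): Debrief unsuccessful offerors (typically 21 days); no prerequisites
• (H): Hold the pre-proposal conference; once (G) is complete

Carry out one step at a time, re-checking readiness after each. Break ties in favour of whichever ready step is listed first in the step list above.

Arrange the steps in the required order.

(B) (F) (A) (G) (E) (H) (C) (D)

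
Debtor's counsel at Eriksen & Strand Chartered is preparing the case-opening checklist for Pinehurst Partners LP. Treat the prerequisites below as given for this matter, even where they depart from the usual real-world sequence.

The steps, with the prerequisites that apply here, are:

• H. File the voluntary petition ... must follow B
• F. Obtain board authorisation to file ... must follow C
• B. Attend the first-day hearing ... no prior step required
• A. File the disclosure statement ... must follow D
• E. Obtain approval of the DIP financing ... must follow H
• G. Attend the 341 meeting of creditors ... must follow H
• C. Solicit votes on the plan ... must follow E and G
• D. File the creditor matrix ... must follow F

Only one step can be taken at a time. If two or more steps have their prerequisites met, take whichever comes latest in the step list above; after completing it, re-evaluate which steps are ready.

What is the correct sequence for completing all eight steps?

Only B has no prerequisites, so it is first.
H is the only step now ready → H.
Now G and E have their prerequisites met. G is listed later, so G next.
That leaves E as the only ready step → E.
C needed G and E, now all done → C.
F needed C, now all done → F.
D needed F, now all done → D.
A needed D, now all done → A.

B, H, G, E, C, F, D, A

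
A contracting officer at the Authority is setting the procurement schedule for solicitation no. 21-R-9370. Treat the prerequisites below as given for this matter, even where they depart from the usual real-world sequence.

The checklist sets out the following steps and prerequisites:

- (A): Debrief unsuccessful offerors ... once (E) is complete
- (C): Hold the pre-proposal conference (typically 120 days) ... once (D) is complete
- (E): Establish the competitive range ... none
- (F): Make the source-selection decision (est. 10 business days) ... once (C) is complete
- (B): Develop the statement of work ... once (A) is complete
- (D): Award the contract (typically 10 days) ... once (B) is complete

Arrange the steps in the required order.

(E) (A) (B) (D) (C) (F)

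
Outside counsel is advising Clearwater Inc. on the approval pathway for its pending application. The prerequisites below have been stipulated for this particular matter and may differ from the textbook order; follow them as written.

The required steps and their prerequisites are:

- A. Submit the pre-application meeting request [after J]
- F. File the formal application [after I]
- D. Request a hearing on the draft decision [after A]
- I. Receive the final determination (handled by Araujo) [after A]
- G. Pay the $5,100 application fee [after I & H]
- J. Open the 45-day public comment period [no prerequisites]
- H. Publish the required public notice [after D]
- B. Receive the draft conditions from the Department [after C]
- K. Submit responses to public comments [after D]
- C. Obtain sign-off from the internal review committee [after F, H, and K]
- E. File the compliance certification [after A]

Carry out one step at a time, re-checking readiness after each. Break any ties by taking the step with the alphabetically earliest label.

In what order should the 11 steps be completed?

Only J has no prerequisites, so it is first.
That leaves A as the only ready step → A.
Now D, E and I have their prerequisites met. D has the earlier label, so D next.
H and K now also ready, so the ready set is {E, H, I, K}; E has the earlier label → E.
H, I and K are all available; H has the earlier label → H.
I and K are both available; I has the earlier label → I.
Now F, G and K have their prerequisites met. F has the earlier label, so F next.
Now G and K have their prerequisites met. G has the earlier label, so G next.
That leaves K as the only ready step → K.
C needed F, H and K, now all done → C.
Next only B has its prerequisites met → B.

J, A, D, E, H, I, F, G, K, C, B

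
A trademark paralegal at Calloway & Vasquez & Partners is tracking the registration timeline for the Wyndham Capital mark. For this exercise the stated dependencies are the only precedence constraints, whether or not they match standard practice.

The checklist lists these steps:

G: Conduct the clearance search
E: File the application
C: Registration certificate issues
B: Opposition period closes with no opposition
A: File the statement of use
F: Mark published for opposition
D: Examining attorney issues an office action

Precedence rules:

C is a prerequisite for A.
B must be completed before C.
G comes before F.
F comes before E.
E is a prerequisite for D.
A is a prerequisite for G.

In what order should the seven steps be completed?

B, C, A, G, F, E, D

B is the only step with nothing outstanding, so it goes first.
C is the only step now ready → C.
That leaves A as the only ready step → A.
G needed A, now all done → G.
F needed G, now all done → F.
E is the only step now ready → E.
D needed E, now all done → D.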